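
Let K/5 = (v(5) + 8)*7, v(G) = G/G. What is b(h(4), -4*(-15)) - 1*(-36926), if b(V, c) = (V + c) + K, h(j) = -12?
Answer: 37289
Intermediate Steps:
v(G) = 1
K = 315 (K = 5*((1 + 8)*7) = 5*(9*7) = 5*63 = 315)
b(V, c) = 315 + V + c (b(V, c) = (V + c) + 315 = 315 + V + c)
b(h(4), -4*(-15)) - 1*(-36926) = (315 - 12 - 4*(-15)) - 1*(-36926) = (315 - 12 + 60) + 36926 = 363 + 36926 = 37289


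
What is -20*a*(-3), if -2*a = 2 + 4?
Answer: -180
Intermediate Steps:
a = -3 (a = -(2 + 4)/2 = -½*6 = -3)
-20*a*(-3) = -20*(-3)*(-3) = 60*(-3) = -180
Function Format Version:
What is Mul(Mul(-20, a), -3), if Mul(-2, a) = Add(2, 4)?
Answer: -180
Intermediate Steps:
a = -3 (a = Mul(Rational(-1, 2), Add(2, 4)) = Mul(Rational(-1, 2), 6) = -3)
Mul(Mul(-20, a), -3) = Mul(Mul(-20, -3), -3) = Mul(60, -3) = -180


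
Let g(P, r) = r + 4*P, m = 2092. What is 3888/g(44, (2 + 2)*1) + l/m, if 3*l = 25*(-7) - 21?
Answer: 169207/7845 ≈ 21.569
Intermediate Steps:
l = -196/3 (l = (25*(-7) - 21)/3 = (-175 - 21)/3 = (⅓)*(-196) = -196/3 ≈ -65.333)
3888/g(44, (2 + 2)*1) + l/m = 3888/((2 + 2)*1 + 4*44) - 196/3/2092 = 3888/(4*1 + 176) - 196/3*1/2092 = 3888/(4 + 176) - 49/1569 = 3888/180 - 49/1569 = 3888*(1/180) - 49/1569 = 108/5 - 49/1569 = 169207/7845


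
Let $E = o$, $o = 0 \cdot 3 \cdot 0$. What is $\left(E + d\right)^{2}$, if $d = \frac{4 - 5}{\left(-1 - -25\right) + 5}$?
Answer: $\frac{1}{841} \approx 0.0011891$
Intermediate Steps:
$d = - \frac{1}{29}$ ($d = - \frac{1}{\left(-1 + 25\right) + 5} = - \frac{1}{24 + 5} = - \frac{1}{29} \approx -0.034483$)
$o = 0$ ($o = 0 \cdot 0 = 0$)
$E = 0$
$\left(E + d\right)^{2} = \left(0 - \frac{1}{29}\right)^{2} = \left(- \frac{1}{29}\right)^{2} = \frac{1}{841}$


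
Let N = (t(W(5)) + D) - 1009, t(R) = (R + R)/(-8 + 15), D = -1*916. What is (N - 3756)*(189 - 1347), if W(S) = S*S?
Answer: 45992286/7 ≈ 6.5703e+6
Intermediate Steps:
W(S) = S**2
D = -916
t(R) = 2*R/7 (t(R) = (2*R)/7 = (2*R)*(1/7) = 2*R/7)
N = -13425/7 (N = ((2/7)*5**2 - 916) - 1009 = ((2/7)*25 - 916) - 1009 = (50/7 - 916) - 1009 = -6362/7 - 1009 = -13425/7 ≈ -1917.9)
(N - 3756)*(189 - 1347) = (-13425/7 - 3756)*(189 - 1347) = -39717/7*(-1158) = 45992286/7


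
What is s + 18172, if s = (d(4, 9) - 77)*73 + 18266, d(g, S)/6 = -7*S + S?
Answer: 7165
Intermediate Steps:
d(g, S) = -36*S (d(g, S) = 6*(-7*S + S) = 6*(-6*S) = -36*S)
s = -11007 (s = (-36*9 - 77)*73 + 18266 = (-324 - 77)*73 + 18266 = -401*73 + 18266 = -29273 + 18266 = -11007)
s + 18172 = -11007 + 18172 = 7165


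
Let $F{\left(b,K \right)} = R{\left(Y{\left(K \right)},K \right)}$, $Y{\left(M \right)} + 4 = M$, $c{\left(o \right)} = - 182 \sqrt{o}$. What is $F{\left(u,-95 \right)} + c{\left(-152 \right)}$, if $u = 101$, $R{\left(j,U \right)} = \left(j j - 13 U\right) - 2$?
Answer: $11034 - 364 i \sqrt{38} \approx 11034.0 - 2243.8 i$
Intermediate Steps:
$Y{\left(M \right)} = -4 + M$
$R{\left(j,U \right)} = -2 + j^{2} - 13 U$ ($R{\left(j,U \right)} = \left(j^{2} - 13 U\right) - 2 = -2 + j^{2} - 13 U$)
$F{\left(b,K \right)} = -2 + \left(-4 + K\right)^{2} - 13 K$
$F{\left(u,-95 \right)} + c{\left(-152 \right)} = \left(14 + \left(-95\right)^{2} - -1995\right) - 182 \sqrt{-152} = \left(14 + 9025 + 1995\right) - 182 \cdot 2 i \sqrt{38} = 11034 - 364 i \sqrt{38}$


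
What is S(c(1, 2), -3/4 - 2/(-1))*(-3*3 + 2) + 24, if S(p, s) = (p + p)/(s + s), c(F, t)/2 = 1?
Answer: 64/5 ≈ 12.800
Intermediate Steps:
c(F, t) = 2 (c(F, t) = 2*1 = 2)
S(p, s) = p/s (S(p, s) = (2*p)/((2*s)) = (2*p)*(1/(2*s)) = p/s)
S(c(1, 2), -3/4 - 2/(-1))*(-3*3 + 2) + 24 = (2/(-3/4 - 2/(-1)))*(-3*3 + 2) + 24 = (2/(-3*1/4 - 2*(-1)))*(-9 + 2) + 24 = (2/(-3/4 + 2))*(-7) + 24 = (2/(5/4))*(-7) + 24 = (2*(4/5))*(-7) + 24 = (8/5)*(-7) + 24 = -56/5 + 24 = 64/5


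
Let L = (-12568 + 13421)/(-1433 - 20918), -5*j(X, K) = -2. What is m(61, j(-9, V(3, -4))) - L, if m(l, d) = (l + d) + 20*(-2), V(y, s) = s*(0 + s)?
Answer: 2395822/111755 ≈ 21.438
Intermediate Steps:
V(y, s) = s**2 (V(y, s) = s*s = s**2)
j(X, K) = 2/5 (j(X, K) = -1/5*(-2) = 2/5)
L = -853/22351 (L = 853/(-22351) = 853*(-1/22351) = -853/22351 ≈ -0.038164)
m(l, d) = -40 + d + l (m(l, d) = (d + l) - 40 = -40 + d + l)
m(61, j(-9, V(3, -4))) - L = (-40 + 2/5 + 61) - 1*(-853/22351) = 107/5 + 853/22351 = 2395822/111755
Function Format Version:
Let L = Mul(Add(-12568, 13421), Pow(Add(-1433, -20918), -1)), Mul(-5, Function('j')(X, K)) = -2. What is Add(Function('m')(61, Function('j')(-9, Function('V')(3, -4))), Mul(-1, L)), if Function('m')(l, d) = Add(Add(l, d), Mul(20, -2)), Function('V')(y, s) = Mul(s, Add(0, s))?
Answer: Rational(2395822, 111755) ≈ 21.438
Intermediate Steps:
Function('V')(y, s) = Pow(s, 2) (Function('V')(y, s) = Mul(s, s) = Pow(s, 2))
Function('j')(X, K) = Rational(2, 5) (Function('j')(X, K) = Mul(Rational(-1, 5), -2) = Rational(2, 5))
L = Rational(-853, 22351) (L = Mul(853, Pow(-22351, -1)) = Mul(853, Rational(-1, 22351)) = Rational(-853, 22351) ≈ -0.038164)
Function('m')(l, d) = Add(-40, d, l) (Function('m')(l, d) = Add(Add(d, l), -40) = Add(-40, d, l))
Add(Function('m')(61, Function('j')(-9, Function('V')(3, -4))), Mul(-1, L)) = Add(Add(-40, Rational(2, 5), 61), Mul(-1, Rational(-853, 22351))) = Add(Rational(107, 5), Rational(853, 22351)) = Rational(2395822, 111755)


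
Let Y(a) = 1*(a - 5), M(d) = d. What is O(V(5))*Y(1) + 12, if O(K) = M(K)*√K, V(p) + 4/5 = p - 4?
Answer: 12 - 4*√5/25 ≈ 11.642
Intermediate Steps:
V(p) = -24/5 + p (V(p) = -⅘ + (p - 4) = -⅘ + (-4 + p) = -24/5 + p)
O(K) = K^(3/2) (O(K) = K*√K = K^(3/2))
Y(a) = -5 + a (Y(a) = 1*(-5 + a) = -5 + a)
O(V(5))*Y(1) + 12 = (-24/5 + 5)^(3/2)*(-5 + 1) + 12 = (⅕)^(3/2)*(-4) + 12 = (√5/25)*(-4) + 12 = -4*√5/25 + 12 = 12 - 4*√5/25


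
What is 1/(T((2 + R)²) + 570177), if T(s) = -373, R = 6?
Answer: 1/569804 ≈ 1.7550e-6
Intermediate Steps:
1/(T((2 + R)²) + 570177) = 1/(-373 + 570177) = 1/569804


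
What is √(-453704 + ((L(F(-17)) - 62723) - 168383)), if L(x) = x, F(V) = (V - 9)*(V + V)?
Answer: I*√683926 ≈ 827.0*I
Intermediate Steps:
F(V) = 2*V*(-9 + V) (F(V) = (-9 + V)*(2*V) = 2*V*(-9 + V))
√(-453704 + ((L(F(-17)) - 62723) - 168383)) = √(-453704 + ((2*(-17)*(-9 - 17) - 62723) - 168383)) = √(-453704 + ((2*(-17)*(-26) - 62723) - 168383)) = √(-453704 + ((884 - 62723) - 168383)) = √(-453704 + (-61839 - 168383)) = √(-453704 - 230222) = √(-683926) = I*√683926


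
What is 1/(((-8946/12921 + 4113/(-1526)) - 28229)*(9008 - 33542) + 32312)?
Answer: 3286241/2276332181744659 ≈ 1.4437e-9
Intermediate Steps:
1/(((-8946/12921 + 4113/(-1526)) - 28229)*(9008 - 33542) + 32312) = 1/(((-8946*1/12921 + 4113*(-1/1526)) - 28229)*(-24534) + 32312) = 1/(((-2982/4307 - 4113/1526) - 28229)*(-24534) + 32312) = 1/((-22265223/6572482 - 28229)*(-24534) + 32312) = 1/(-185556859601/6572482*(-24534) + 32312) = 1/(2276225996725467/3286241 + 32312) = 1/(2276332181744659/3286241) = 3286241/2276332181744659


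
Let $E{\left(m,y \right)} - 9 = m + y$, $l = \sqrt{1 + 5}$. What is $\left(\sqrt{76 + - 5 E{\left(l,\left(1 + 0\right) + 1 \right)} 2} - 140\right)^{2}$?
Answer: $\left(140 - \sqrt{2} \sqrt{-17 - 5 \sqrt{6}}\right)^{2} \approx 19542.0 - 2141.5 i$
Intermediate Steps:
$l = \sqrt{6} \approx 2.4495$
$E{\left(m,y \right)} = 9 + m + y$ ($E{\left(m,y \right)} = 9 + \left(m + y\right) = 9 + m + y$)
$\left(\sqrt{76 + - 5 E{\left(l,\left(1 + 0\right) + 1 \right)} 2} - 140\right)^{2} = \left(\sqrt{76 + - 5 \left(9 + \sqrt{6} + \left(\left(1 + 0\right) + 1\right)\right) 2} - 140\right)^{2} = \left(\sqrt{76 + - 5 \left(9 + \sqrt{6} + \left(1 + 1\right)\right) 2} - 140\right)^{2} = \left(\sqrt{76 + - 5 \left(9 + \sqrt{6} + 2\right) 2} - 140\right)^{2} = \left(\sqrt{76 + - 5 \left(11 + \sqrt{6}\right) 2} - 140\right)^{2} = \left(\sqrt{76 + \left(-55 - 5 \sqrt{6}\right) 2} - 140\right)^{2} = \left(\sqrt{76 - \left(110 + 10 \sqrt{6}\right)} - 140\right)^{2} = \left(\sqrt{-34 - 10 \sqrt{6}} - 140\right)^{2} = \left(-140 + \sqrt{-34 - 10 \sqrt{6}}\right)^{2}$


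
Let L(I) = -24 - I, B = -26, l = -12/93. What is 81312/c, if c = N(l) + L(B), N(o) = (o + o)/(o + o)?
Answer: 27104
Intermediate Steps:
l = -4/31 (l = -12*1/93 = -4/31 ≈ -0.12903)
N(o) = 1 (N(o) = (2*o)/((2*o)) = (2*o)*(1/(2*o)) = 1)
c = 3 (c = 1 + (-24 - 1*(-26)) = 1 + (-24 + 26) = 1 + 2 = 3)
81312/c = 81312/3 = 81312*(1/3) = 27104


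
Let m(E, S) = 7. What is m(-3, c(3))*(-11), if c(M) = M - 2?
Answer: -77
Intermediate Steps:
c(M) = -2 + M
m(-3, c(3))*(-11) = 7*(-11) = -77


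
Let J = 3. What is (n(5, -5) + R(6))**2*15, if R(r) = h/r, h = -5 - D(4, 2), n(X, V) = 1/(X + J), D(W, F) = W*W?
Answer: 10935/64 ≈ 170.86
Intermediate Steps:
D(W, F) = W**2
n(X, V) = 1/(3 + X) (n(X, V) = 1/(X + 3) = 1/(3 + X))
h = -21 (h = -5 - 1*4**2 = -5 - 1*16 = -5 - 16 = -21)
R(r) = -21/r
(n(5, -5) + R(6))**2*15 = (1/(3 + 5) - 21/6)**2*15 = (1/8 - 21*1/6)**2*15 = (1/8 - 7/2)**2*15 = (-27/8)**2*15 = (729/64)*15 = 10935/64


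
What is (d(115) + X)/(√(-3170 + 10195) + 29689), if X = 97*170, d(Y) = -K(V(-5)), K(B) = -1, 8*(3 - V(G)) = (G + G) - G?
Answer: 489601299/881429696 - 82455*√281/881429696 ≈ 0.55389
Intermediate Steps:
V(G) = 3 - G/8 (V(G) = 3 - ((G + G) - G)/8 = 3 - (2*G - G)/8 = 3 - G/8)
d(Y) = 1 (d(Y) = -1*(-1) = 1)
X = 16490
(d(115) + X)/(√(-3170 + 10195) + 29689) = (1 + 16490)/(√(-3170 + 10195) + 29689) = 16491/(√7025 + 29689) = 16491/(5*√281 + 29689) = 16491/(29689 + 5*√281)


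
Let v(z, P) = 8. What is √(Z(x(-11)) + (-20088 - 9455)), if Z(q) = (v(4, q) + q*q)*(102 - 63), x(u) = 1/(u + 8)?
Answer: 8*I*√4110/3 ≈ 170.96*I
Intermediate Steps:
x(u) = 1/(8 + u)
Z(q) = 312 + 39*q² (Z(q) = (8 + q*q)*(102 - 63) = (8 + q²)*39 = 312 + 39*q²)
√(Z(x(-11)) + (-20088 - 9455)) = √((312 + 39*(1/(8 - 11))²) + (-20088 - 9455)) = √((312 + 39*(1/(-3))²) - 29543) = √((312 + 39*(-⅓)²) - 29543) = √((312 + 39*(⅑)) - 29543) = √((312 + 13/3) - 29543) = √(949/3 - 29543) = √(-87680/3) = 8*I*√4110/3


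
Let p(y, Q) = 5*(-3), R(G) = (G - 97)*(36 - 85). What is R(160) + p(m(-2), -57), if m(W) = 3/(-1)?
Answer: -3102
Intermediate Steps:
m(W) = -3 (m(W) = 3*(-1) = -3)
R(G) = 4753 - 49*G (R(G) = (-97 + G)*(-49) = 4753 - 49*G)
p(y, Q) = -15
R(160) + p(m(-2), -57) = (4753 - 49*160) - 15 = (4753 - 7840) - 15 = -3087 - 15 = -3102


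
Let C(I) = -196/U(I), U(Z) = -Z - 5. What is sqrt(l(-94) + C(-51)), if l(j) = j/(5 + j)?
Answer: 4*I*sqrt(839270)/2047 ≈ 1.7902*I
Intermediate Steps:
U(Z) = -5 - Z
C(I) = -196/(-5 - I)
sqrt(l(-94) + C(-51)) = sqrt(-94/(5 - 94) + 196/(5 - 51)) = sqrt(-94/(-89) + 196/(-46)) = sqrt(-94*(-1/89) + 196*(-1/46)) = sqrt(94/89 - 98/23) = sqrt(-6560/2047) = 4*I*sqrt(839270)/2047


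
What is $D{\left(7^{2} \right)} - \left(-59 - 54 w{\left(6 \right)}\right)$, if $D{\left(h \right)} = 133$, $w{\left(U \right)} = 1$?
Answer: $246$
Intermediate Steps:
$D{\left(7^{2} \right)} - \left(-59 - 54 w{\left(6 \right)}\right) = 133 - \left(-59 - 54\right) = 133 - -113 = 133 + 113 = 246$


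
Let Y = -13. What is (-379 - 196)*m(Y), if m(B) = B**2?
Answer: -97175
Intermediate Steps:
(-379 - 196)*m(Y) = (-379 - 196)*(-13)**2 = -575*169 = -97175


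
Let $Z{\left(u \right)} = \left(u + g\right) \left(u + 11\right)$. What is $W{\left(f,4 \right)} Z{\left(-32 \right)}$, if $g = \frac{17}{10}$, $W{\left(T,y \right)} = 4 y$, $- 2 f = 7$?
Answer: $\frac{50904}{5} \approx 10181.0$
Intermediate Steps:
$f = - \frac{7}{2}$ ($f = \left(- \frac{1}{2}\right) 7 = - \frac{7}{2} \approx -3.5$)
$g = \frac{17}{10}$ ($g = 17 \cdot \frac{1}{10} = \frac{17}{10} \approx 1.7$)
$Z{\left(u \right)} = \left(11 + u\right) \left(\frac{17}{10} + u\right)$ ($Z{\left(u \right)} = \left(u + \frac{17}{10}\right) \left(u + 11\right) = \left(\frac{17}{10} + u\right) \left(11 + u\right) = \left(11 + u\right) \left(\frac{17}{10} + u\right)$)
$W{\left(f,4 \right)} Z{\left(-32 \right)} = 4 \cdot 4 \left(\frac{187}{10} + \left(-32\right)^{2} + \frac{127}{10} \left(-32\right)\right) = 16 \left(\frac{187}{10} + 1024 - \frac{2032}{5}\right) = 16 \cdot \frac{6363}{10} = \frac{50904}{5}$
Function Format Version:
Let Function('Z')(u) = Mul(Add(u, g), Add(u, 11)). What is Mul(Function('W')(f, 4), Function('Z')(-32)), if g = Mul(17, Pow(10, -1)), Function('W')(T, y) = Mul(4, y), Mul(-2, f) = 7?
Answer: Rational(50904, 5) ≈ 10181.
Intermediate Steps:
f = Rational(-7, 2) (f = Mul(Rational(-1, 2), 7) = Rational(-7, 2) ≈ -3.5000)
g = Rational(17, 10) (g = Mul(17, Rational(1, 10)) = Rational(17, 10) ≈ 1.7000)
Function('Z')(u) = Mul(Add(11, u), Add(Rational(17, 10), u)) (Function('Z')(u) = Mul(Add(u, Rational(17, 10)), Add(u, 11)) = Mul(Add(Rational(17, 10), u), Add(11, u)) = Mul(Add(11, u), Add(Rational(17, 10), u)))
Mul(Function('W')(f, 4), Function('Z')(-32)) = Mul(Mul(4, 4), Add(Rational(187, 10), Pow(-32, 2), Mul(Rational(127, 10), -32))) = Mul(16, Add(Rational(187, 10), 1024, Rational(-2032, 5))) = Mul(16, Rational(6363, 10)) = Rational(50904, 5)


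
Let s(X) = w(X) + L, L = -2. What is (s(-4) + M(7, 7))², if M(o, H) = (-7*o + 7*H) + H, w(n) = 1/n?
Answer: 361/16 ≈ 22.563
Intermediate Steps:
M(o, H) = -7*o + 8*H
s(X) = -2 + 1/X (s(X) = 1/X - 2 = -2 + 1/X)
(s(-4) + M(7, 7))² = ((-2 + 1/(-4)) + (-7*7 + 8*7))² = ((-2 - ¼) + (-49 + 56))² = (-9/4 + 7)² = (19/4)² = 361/16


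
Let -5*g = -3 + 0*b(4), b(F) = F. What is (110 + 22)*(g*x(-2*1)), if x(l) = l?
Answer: -792/5 ≈ -158.40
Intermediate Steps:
g = ⅗ (g = -(-3 + 0*4)/5 = -(-3 + 0)/5 = -⅕*(-3) = ⅗ ≈ 0.60000)
(110 + 22)*(g*x(-2*1)) = (110 + 22)*(3*(-2*1)/5) = 132*((⅗)*(-2)) = 132*(-6/5) = -792/5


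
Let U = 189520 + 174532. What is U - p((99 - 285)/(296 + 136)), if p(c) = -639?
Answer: 364691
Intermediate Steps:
U = 364052
U - p((99 - 285)/(296 + 136)) = 364052 - 1*(-639) = 364052 + 639 = 364691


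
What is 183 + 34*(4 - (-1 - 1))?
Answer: 387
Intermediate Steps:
183 + 34*(4 - (-1 - 1)) = 183 + 34*(4 - 1*(-2)) = 183 + 34*(4 + 2) = 183 + 34*6 = 183 + 204 = 387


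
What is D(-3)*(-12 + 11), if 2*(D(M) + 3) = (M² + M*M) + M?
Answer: -9/2 ≈ -4.5000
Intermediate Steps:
D(M) = -3 + M² + M/2 (D(M) = -3 + ((M² + M*M) + M)/2 = -3 + ((M² + M²) + M)/2 = -3 + (2*M² + M)/2 = -3 + (M + 2*M²)/2 = -3 + (M² + M/2) = -3 + M² + M/2)
D(-3)*(-12 + 11) = (-3 + (-3)² + (½)*(-3))*(-12 + 11) = (-3 + 9 - 3/2)*(-1) = (9/2)*(-1) = -9/2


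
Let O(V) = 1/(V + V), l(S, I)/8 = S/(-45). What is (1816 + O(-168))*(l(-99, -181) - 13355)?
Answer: -2712716015/112 ≈ -2.4221e+7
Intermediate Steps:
l(S, I) = -8*S/45 (l(S, I) = 8*(S/(-45)) = 8*(S*(-1/45)) = 8*(-S/45) = -8*S/45)
O(V) = 1/(2*V)
(1816 + O(-168))*(l(-99, -181) - 13355) = (1816 + (½)/(-168))*(-8/45*(-99) - 13355) = (1816 + (½)*(-1/168))*(88/5 - 13355) = (1816 - 1/336)*(-66687/5) = (610175/336)*(-66687/5) = -2712716015/112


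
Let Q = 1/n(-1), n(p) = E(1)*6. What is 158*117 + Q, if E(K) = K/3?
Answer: 36973/2 ≈ 18487.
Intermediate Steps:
E(K) = K/3 (E(K) = K*(1/3) = K/3)
n(p) = 2 (n(p) = ((1/3)*1)*6 = (1/3)*6 = 2)
Q = 1/2 ≈ 0.50000
158*117 + Q = 158*117 + 1/2 = 18486 + 1/2 = 36973/2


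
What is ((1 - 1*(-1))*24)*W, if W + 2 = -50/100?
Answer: -120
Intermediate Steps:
W = -5/2 (W = -2 - 50/100 = -2 - 50*1/100 = -2 - ½ = -5/2 ≈ -2.5000)
((1 - 1*(-1))*24)*W = ((1 - 1*(-1))*24)*(-5/2) = ((1 + 1)*24)*(-5/2) = (2*24)*(-5/2) = 48*(-5/2) = -120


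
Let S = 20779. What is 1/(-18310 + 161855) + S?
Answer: 2982721556/143545 ≈ 20779.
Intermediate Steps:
1/(-18310 + 161855) + S = 1/(-18310 + 161855) + 20779 = 1/143545 + 20779 = 2982721556/143545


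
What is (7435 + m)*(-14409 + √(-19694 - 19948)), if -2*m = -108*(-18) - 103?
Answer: -187734861/2 + 13029*I*√39642/2 ≈ -9.3867e+7 + 1.2971e+6*I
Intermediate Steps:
m = -1841/2 (m = -(-108*(-18) - 103)/2 = -(1944 - 103)/2 = -½*1841 = -1841/2 ≈ -920.50)
(7435 + m)*(-14409 + √(-19694 - 19948)) = (7435 - 1841/2)*(-14409 + √(-19694 - 19948)) = 13029*(-14409 + √(-39642))/2 = 13029*(-14409 + I*√39642)/2 = -187734861/2 + 13029*I*√39642/2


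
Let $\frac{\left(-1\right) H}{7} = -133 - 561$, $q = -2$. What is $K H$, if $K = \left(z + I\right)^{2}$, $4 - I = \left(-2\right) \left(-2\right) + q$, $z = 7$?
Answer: $393498$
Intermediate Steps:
$I = 2$ ($I = 4 - \left(\left(-2\right) \left(-2\right) - 2\right) = 4 - \left(4 - 2\right) = 4 - 2 = 2$)
$H = 4858$ ($H = - 7 \left(-133 - 561\right) = \left(-7\right) \left(-694\right) = 4858$)
$K = 81$ ($K = \left(7 + 2\right)^{2} = 9^{2} = 81$)
$K H = 81 \cdot 4858 = 393498$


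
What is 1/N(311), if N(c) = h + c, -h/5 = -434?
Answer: 1/2481 ≈ 0.00040306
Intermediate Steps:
h = 2170 (h = -5*(-434) = 2170)
N(c) = 2170 + c
1/N(311) = 1/(2170 + 311) = 1/2481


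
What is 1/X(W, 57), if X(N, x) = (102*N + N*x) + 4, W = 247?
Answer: 1/39277 ≈ 2.5460e-5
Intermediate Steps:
X(N, x) = 4 + 102*N + N*x
1/X(W, 57) = 1/(4 + 102*247 + 247*57) = 1/(4 + 25194 + 14079) = 1/39277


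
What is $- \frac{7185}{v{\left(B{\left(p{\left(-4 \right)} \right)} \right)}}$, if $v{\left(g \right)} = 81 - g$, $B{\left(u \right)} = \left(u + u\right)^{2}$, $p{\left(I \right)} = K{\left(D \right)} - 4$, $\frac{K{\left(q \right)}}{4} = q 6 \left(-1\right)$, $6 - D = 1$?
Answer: $\frac{7185}{61423} \approx 0.11698$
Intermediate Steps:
$D = 5$ ($D = 6 - 1 = 5$)
$K{\left(q \right)} = - 24 q$ ($K{\left(q \right)} = 4 q 6 \left(-1\right) = 4 \cdot 6 q \left(-1\right) = 4 \left(- 6 q\right) = - 24 q$)
$p{\left(I \right)} = -124$ ($p{\left(I \right)} = \left(-24\right) 5 - 4 = -120 - 4 = -124$)
$B{\left(u \right)} = 4 u^{2}$ ($B{\left(u \right)} = \left(2 u\right)^{2} = 4 u^{2}$)
$- \frac{7185}{v{\left(B{\left(p{\left(-4 \right)} \right)} \right)}} = - \frac{7185}{81 - 4 \left(-124\right)^{2}} = - \frac{7185}{81 - 4 \cdot 15376} = - \frac{7185}{81 - 61504} = - \frac{7185}{-61423} = \left(-7185\right) \left(- \frac{1}{61423}\right) = \frac{7185}{61423}$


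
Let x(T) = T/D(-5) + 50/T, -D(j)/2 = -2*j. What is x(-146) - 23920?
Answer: -17456521/730 ≈ -23913.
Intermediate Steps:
D(j) = 4*j (D(j) = -(-4)*j = 4*j)
x(T) = 50/T - T/20 (x(T) = T/((4*(-5))) + 50/T = T/(-20) + 50/T = T*(-1/20) + 50/T = -T/20 + 50/T = 50/T - T/20)
x(-146) - 23920 = (50/(-146) - 1/20*(-146)) - 23920 = (50*(-1/146) + 73/10) - 23920 = (-25/73 + 73/10) - 23920 = 5079/730 - 23920 = -17456521/730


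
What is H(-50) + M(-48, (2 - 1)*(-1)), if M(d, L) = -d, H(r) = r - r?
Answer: 48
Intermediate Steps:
H(r) = 0
H(-50) + M(-48, (2 - 1)*(-1)) = 0 - 1*(-48) = 0 + 48 = 48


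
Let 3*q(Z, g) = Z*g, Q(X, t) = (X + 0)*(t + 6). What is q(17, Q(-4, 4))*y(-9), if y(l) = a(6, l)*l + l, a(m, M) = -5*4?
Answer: -38760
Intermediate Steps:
a(m, M) = -20
Q(X, t) = X*(6 + t)
y(l) = -19*l (y(l) = -20*l + l = -19*l)
q(Z, g) = Z*g/3 (q(Z, g) = (Z*g)/3 = Z*g/3)
q(17, Q(-4, 4))*y(-9) = ((⅓)*17*(-4*(6 + 4)))*(-19*(-9)) = ((⅓)*17*(-4*10))*171 = ((⅓)*17*(-40))*171 = -680/3*171 = -38760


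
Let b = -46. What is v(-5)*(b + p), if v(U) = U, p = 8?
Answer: 190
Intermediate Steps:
v(-5)*(b + p) = -5*(-46 + 8) = -5*(-38) = 190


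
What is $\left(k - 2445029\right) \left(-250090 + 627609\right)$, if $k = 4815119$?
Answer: $894754006710$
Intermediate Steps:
$\left(k - 2445029\right) \left(-250090 + 627609\right) = \left(4815119 - 2445029\right) \left(-250090 + 627609\right) = 2370090 \cdot 377519 = 894754006710$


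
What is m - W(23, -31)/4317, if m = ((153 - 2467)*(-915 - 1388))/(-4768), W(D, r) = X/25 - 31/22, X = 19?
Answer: -1054437217127/943408400 ≈ -1117.7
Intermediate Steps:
W(D, r) = -357/550 (W(D, r) = 19/25 - 31/22 = -357/550)
m = -2664571/2384 (m = -2314*(-2303)*(-1/4768) = 5329142*(-1/4768) = -2664571/2384 ≈ -1117.7)
m - W(23, -31)/4317 = -2664571/2384 - (-357)/(550*4317) = -2664571/2384 - 1*(-119/791450) = -2664571/2384 + 119/791450 = -1054437217127/943408400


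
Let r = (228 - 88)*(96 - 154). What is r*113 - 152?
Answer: -917712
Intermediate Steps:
r = -8120 (r = 140*(-58) = -8120)
r*113 - 152 = -8120*113 - 152 = -917560 - 152 = -917712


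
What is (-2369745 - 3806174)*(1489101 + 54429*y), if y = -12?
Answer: -5162778015807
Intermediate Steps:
(-2369745 - 3806174)*(1489101 + 54429*y) = (-2369745 - 3806174)*(1489101 + 54429*(-12)) = -6175919*(1489101 - 653148) = -6175919*835953 = -5162778015807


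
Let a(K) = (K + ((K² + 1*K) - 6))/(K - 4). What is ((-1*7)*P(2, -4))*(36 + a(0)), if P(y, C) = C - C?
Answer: 0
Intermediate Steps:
P(y, C) = 0
a(K) = (-6 + K² + 2*K)/(-4 + K) (a(K) = (K + ((K² + K) - 6))/(-4 + K) = (K + ((K + K²) - 6))/(-4 + K) = (K + (-6 + K + K²))/(-4 + K) = (-6 + K² + 2*K)/(-4 + K))
((-1*7)*P(2, -4))*(36 + a(0)) = (-1*7*0)*(36 + (-6 + 0² + 2*0)/(-4 + 0)) = (-7*0)*(36 + (-6 + 0 + 0)/(-4)) = 0*(36 - ¼*(-6)) = 0*(36 + 3/2) = 0*(75/2) = 0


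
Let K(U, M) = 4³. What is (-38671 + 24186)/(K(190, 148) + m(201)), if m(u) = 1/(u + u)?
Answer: -5822970/25729 ≈ -226.32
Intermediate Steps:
K(U, M) = 64
m(u) = 1/(2*u)
(-38671 + 24186)/(K(190, 148) + m(201)) = (-38671 + 24186)/(64 + (½)/201) = -14485/(64 + (½)*(1/201)) = -14485/(64 + 1/402) = -14485/25729/402 = -14485*402/25729 = -5822970/25729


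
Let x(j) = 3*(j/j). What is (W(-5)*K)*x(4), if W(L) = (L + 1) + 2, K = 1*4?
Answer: -24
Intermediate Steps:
K = 4
W(L) = 3 + L (W(L) = (1 + L) + 2 = 3 + L)
x(j) = 3 (x(j) = 3*1 = 3)
(W(-5)*K)*x(4) = ((3 - 5)*4)*3 = -2*4*3 = -8*3 = -24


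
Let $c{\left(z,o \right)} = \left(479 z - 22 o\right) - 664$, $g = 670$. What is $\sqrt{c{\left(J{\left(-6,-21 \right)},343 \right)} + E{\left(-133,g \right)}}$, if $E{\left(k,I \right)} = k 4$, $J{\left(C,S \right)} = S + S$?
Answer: $2 i \sqrt{7215} \approx 169.88 i$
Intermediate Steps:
$J{\left(C,S \right)} = 2 S$
$E{\left(k,I \right)} = 4 k$
$c{\left(z,o \right)} = -664 - 22 o + 479 z$ ($c{\left(z,o \right)} = \left(- 22 o + 479 z\right) - 664 = -664 - 22 o + 479 z$)
$\sqrt{c{\left(J{\left(-6,-21 \right)},343 \right)} + E{\left(-133,g \right)}} = \sqrt{\left(-664 - 7546 + 479 \cdot 2 \left(-21\right)\right) + 4 \left(-133\right)} = \sqrt{\left(-664 - 7546 + 479 \left(-42\right)\right) - 532} = \sqrt{\left(-664 - 7546 - 20118\right) - 532} = \sqrt{-28328 - 532} = \sqrt{-28860} = 2 i \sqrt{7215}$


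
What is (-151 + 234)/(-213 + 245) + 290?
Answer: 9363/32 ≈ 292.59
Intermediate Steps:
(-151 + 234)/(-213 + 245) + 290 = 83/32 + 290 = 9363/32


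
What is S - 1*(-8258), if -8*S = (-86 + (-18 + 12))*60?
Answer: 8948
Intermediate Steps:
S = 690 (S = -(-86 + (-18 + 12))*60/8 = -(-86 - 6)*60/8 = -(-23)*60/2 = -⅛*(-5520) = 690)
S - 1*(-8258) = 690 - 1*(-8258) = 690 + 8258 = 8948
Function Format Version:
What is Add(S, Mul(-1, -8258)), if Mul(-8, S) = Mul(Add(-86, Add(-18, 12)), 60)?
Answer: 8948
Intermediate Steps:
S = 690 (S = Mul(Rational(-1, 8), Mul(Add(-86, Add(-18, 12)), 60)) = Mul(Rational(-1, 8), Mul(Add(-86, -6), 60)) = Mul(Rational(-1, 8), Mul(-92, 60)) = Mul(Rational(-1, 8), -5520) = 690)
Add(S, Mul(-1, -8258)) = Add(690, Mul(-1, -8258)) = Add(690, 8258) = 8948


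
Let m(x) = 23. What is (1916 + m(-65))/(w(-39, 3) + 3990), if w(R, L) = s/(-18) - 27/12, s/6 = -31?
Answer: 23268/47977 ≈ 0.48498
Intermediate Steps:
s = -186 (s = 6*(-31) = -186)
w(R, L) = 97/12 (w(R, L) = -186/(-18) - 27/12 = -186*(-1/18) - 27*1/12 = 31/3 - 9/4 = 97/12)
(1916 + m(-65))/(w(-39, 3) + 3990) = (1916 + 23)/(97/12 + 3990) = 1939/(47977/12) = 1939*(12/47977) = 23268/47977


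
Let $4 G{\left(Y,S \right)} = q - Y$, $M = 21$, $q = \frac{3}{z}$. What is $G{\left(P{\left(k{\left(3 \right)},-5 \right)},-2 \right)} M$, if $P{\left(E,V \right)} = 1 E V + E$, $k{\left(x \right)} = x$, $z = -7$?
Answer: $\frac{243}{4} \approx 60.75$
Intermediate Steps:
$q = - \frac{3}{7}$ ($q = \frac{3}{-7} = 3 \left(- \frac{1}{7}\right) = - \frac{3}{7} \approx -0.42857$)
$P{\left(E,V \right)} = E + E V$ ($P{\left(E,V \right)} = E V + E = E + E V$)
$G{\left(Y,S \right)} = - \frac{3}{28} - \frac{Y}{4}$ ($G{\left(Y,S \right)} = \frac{- \frac{3}{7} - Y}{4} = - \frac{3}{28} - \frac{Y}{4}$)
$G{\left(P{\left(k{\left(3 \right)},-5 \right)},-2 \right)} M = \left(- \frac{3}{28} - \frac{3 \left(1 - 5\right)}{4}\right) 21 = \left(- \frac{3}{28} - \frac{3 \left(-4\right)}{4}\right) 21 = \left(- \frac{3}{28} - -3\right) 21 = \left(- \frac{3}{28} + 3\right) 21 = \frac{81}{28} \cdot 21 = \frac{243}{4}$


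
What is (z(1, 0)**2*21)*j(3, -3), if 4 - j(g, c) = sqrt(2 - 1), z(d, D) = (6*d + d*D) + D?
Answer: 2268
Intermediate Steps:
z(d, D) = D + 6*d + D*d (z(d, D) = (6*d + D*d) + D = D + 6*d + D*d)
j(g, c) = 3 (j(g, c) = 4 - sqrt(2 - 1) = 4 - sqrt(1) = 4 - 1*1 = 4 - 1 = 3)
(z(1, 0)**2*21)*j(3, -3) = ((0 + 6*1 + 0*1)**2*21)*3 = ((0 + 6 + 0)**2*21)*3 = (6**2*21)*3 = (36*21)*3 = 756*3 = 2268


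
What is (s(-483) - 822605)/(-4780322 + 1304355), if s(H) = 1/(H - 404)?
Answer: 66331876/280289339 ≈ 0.23665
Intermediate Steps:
s(H) = 1/(-404 + H)
(s(-483) - 822605)/(-4780322 + 1304355) = (1/(-404 - 483) - 822605)/(-4780322 + 1304355) = (1/(-887) - 822605)/(-3475967) = (-1/887 - 822605)*(-1/3475967) = -729650636/887*(-1/3475967) = 66331876/280289339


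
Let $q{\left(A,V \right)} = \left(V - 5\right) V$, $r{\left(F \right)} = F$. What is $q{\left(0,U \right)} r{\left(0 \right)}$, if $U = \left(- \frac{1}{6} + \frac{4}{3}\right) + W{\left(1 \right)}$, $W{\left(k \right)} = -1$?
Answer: $0$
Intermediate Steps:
$U = \frac{1}{6}$ ($U = \left(- \frac{1}{6} + \frac{4}{3}\right) - 1 = \frac{7}{6} - 1 = \frac{1}{6} \approx 0.16667$)
$q{\left(A,V \right)} = V \left(-5 + V\right)$ ($q{\left(A,V \right)} = \left(-5 + V\right) V = V \left(-5 + V\right)$)
$q{\left(0,U \right)} r{\left(0 \right)} = \frac{-5 + \frac{1}{6}}{6} \cdot 0 = \frac{1}{6} \left(- \frac{29}{6}\right) 0 = \left(- \frac{29}{36}\right) 0 = 0$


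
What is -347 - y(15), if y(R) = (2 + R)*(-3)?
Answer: -296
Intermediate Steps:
y(R) = -6 - 3*R
-347 - y(15) = -347 - (-6 - 3*15) = -347 - (-6 - 45) = -347 - 1*(-51) = -347 + 51 = -296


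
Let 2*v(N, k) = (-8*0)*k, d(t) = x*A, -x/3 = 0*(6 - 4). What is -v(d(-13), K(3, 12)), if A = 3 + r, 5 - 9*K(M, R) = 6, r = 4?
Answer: 0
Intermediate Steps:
K(M, R) = -1/9 (K(M, R) = 5/9 - 1/9*6 = 5/9 - 2/3 = -1/9)
A = 7 (A = 3 + 4 = 7)
x = 0 (x = -0*(6 - 4) = -0*2 = -3*0 = 0)
d(t) = 0 (d(t) = 0*7 = 0)
v(N, k) = 0 (v(N, k) = ((-8*0)*k)/2 = (0*k)/2 = (1/2)*0 = 0)
-v(d(-13), K(3, 12)) = -1*0 = 0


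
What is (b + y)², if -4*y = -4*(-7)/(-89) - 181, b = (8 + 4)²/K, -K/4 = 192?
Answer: 4132046961/2027776 ≈ 2037.7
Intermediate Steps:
K = -768 (K = -4*192 = -768)
b = -3/16 (b = (8 + 4)²/(-768) = 12²*(-1/768) = 144*(-1/768) = -3/16 ≈ -0.18750)
y = 16137/356 (y = -(-4*(-7)/(-89) - 181)/4 = -(28*(-1/89) - 181)/4 = -(-28/89 - 181)/4 = -¼*(-16137/89) = 16137/356 ≈ 45.329)
(b + y)² = (-3/16 + 16137/356)² = (64281/1424)² = 4132046961/2027776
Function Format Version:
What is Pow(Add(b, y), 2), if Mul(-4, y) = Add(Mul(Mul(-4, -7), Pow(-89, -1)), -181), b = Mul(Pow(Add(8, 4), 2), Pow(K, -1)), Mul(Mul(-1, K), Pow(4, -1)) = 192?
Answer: Rational(4132046961, 2027776) ≈ 2037.7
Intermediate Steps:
K = -768 (K = Mul(-4, 192) = -768)
b = Rational(-3, 16) (b = Mul(Pow(Add(8, 4), 2), Pow(-768, -1)) = Mul(Pow(12, 2), Rational(-1, 768)) = Mul(144, Rational(-1, 768)) = Rational(-3, 16) ≈ -0.18750)
y = Rational(16137, 356) (y = Mul(Rational(-1, 4), Add(Mul(Mul(-4, -7), Pow(-89, -1)), -181)) = Mul(Rational(-1, 4), Add(Mul(28, Rational(-1, 89)), -181)) = Mul(Rational(-1, 4), Add(Rational(-28, 89), -181)) = Mul(Rational(-1, 4), Rational(-16137, 89)) = Rational(16137, 356) ≈ 45.329)
Pow(Add(b, y), 2) = Pow(Add(Rational(-3, 16), Rational(16137, 356)), 2) = Pow(Rational(64281, 1424), 2) = Rational(4132046961, 2027776)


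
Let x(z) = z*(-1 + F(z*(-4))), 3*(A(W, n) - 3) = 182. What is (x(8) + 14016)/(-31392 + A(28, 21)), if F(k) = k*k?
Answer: -13320/18797 ≈ -0.70862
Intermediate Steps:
F(k) = k²
A(W, n) = 191/3 (A(W, n) = 3 + (⅓)*182 = 3 + 182/3 = 191/3)
x(z) = z*(-1 + 16*z²) (x(z) = z*(-1 + (z*(-4))²) = z*(-1 + (-4*z)²) = z*(-1 + 16*z²))
(x(8) + 14016)/(-31392 + A(28, 21)) = ((-1*8 + 16*8³) + 14016)/(-31392 + 191/3) = ((-8 + 16*512) + 14016)/(-93985/3) = ((-8 + 8192) + 14016)*(-3/93985) = (8184 + 14016)*(-3/93985) = 22200*(-3/93985) = -13320/18797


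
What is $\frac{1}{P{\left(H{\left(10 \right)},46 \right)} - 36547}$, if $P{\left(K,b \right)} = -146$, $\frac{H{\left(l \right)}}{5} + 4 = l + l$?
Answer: $- \frac{1}{36693} \approx -2.7253 \cdot 10^{-5}$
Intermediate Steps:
$H{\left(l \right)} = -20 + 10 l$ ($H{\left(l \right)} = -20 + 5 \left(l + l\right) = -20 + 5 \cdot 2 l = -20 + 10 l$)
$\frac{1}{P{\left(H{\left(10 \right)},46 \right)} - 36547} = \frac{1}{-146 - 36547} = \frac{1}{-36693} = - \frac{1}{36693}$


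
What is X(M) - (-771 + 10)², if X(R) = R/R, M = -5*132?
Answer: -579120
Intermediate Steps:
M = -660
X(R) = 1
X(M) - (-771 + 10)² = 1 - (-771 + 10)² = 1 - 1*(-761)² = 1 - 1*579121 = 1 - 579121 = -579120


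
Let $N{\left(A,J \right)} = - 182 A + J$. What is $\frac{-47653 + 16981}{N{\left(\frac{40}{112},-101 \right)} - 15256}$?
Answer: $\frac{15336}{7711} \approx 1.9888$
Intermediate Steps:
$N{\left(A,J \right)} = J - 182 A$
$\frac{-47653 + 16981}{N{\left(\frac{40}{112},-101 \right)} - 15256} = \frac{-47653 + 16981}{\left(-101 - 182 \cdot \frac{40}{112}\right) - 15256} = - \frac{30672}{\left(-101 - 182 \cdot 40 \cdot \frac{1}{112}\right) - 15256} = - \frac{30672}{\left(-101 - 65\right) - 15256} = - \frac{30672}{-166 - 15256} = - \frac{30672}{-15422} = \left(-30672\right) \left(- \frac{1}{15422}\right) = \frac{15336}{7711}$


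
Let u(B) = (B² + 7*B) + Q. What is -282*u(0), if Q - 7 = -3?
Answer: -1128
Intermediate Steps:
Q = 4 (Q = 7 - 3 = 4)
u(B) = 4 + B² + 7*B (u(B) = (B² + 7*B) + 4 = 4 + B² + 7*B)
-282*u(0) = -282*(4 + 0² + 7*0) = -282*(4 + 0 + 0) = -282*4 = -1128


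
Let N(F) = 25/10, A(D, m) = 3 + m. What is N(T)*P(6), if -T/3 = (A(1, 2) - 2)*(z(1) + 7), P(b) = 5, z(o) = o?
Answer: 25/2 ≈ 12.500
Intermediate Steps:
T = -72 (T = -3*((3 + 2) - 2)*(1 + 7) = -3*(5 - 2)*8 = -9*8 = -3*24 = -72)
N(F) = 5/2 (N(F) = 25*(⅒) = 5/2)
N(T)*P(6) = (5/2)*5 = 25/2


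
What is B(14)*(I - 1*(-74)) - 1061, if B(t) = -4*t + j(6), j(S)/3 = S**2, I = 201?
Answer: 13239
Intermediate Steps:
j(S) = 3*S**2
B(t) = 108 - 4*t (B(t) = -4*t + 3*6**2 = -4*t + 3*36 = -4*t + 108 = 108 - 4*t)
B(14)*(I - 1*(-74)) - 1061 = (108 - 4*14)*(201 - 1*(-74)) - 1061 = (108 - 56)*(201 + 74) - 1061 = 52*275 - 1061 = 14300 - 1061 = 13239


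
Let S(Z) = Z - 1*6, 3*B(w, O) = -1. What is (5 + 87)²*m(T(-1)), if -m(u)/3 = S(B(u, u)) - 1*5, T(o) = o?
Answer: 287776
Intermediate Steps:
B(w, O) = -⅓ (B(w, O) = (⅓)*(-1) = -⅓)
S(Z) = -6 + Z (S(Z) = Z - 6 = -6 + Z)
m(u) = 34 (m(u) = -3*((-6 - ⅓) - 1*5) = -3*(-19/3 - 5) = -3*(-34/3) = 34)
(5 + 87)²*m(T(-1)) = (5 + 87)²*34 = 92²*34 = 8464*34 = 287776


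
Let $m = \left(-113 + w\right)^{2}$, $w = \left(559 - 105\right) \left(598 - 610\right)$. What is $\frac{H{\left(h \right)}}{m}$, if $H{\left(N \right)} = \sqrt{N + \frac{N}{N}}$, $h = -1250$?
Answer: $\frac{i \sqrt{1249}}{30924721} \approx 1.1428 \cdot 10^{-6} i$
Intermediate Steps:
$w = -5448$ ($w = 454 \left(-12\right) = -5448$)
$m = 30924721$ ($m = \left(-113 - 5448\right)^{2} = \left(-5561\right)^{2} = 30924721$)
$H{\left(N \right)} = \sqrt{1 + N}$ ($H{\left(N \right)} = \sqrt{N + 1} = \sqrt{1 + N}$)
$\frac{H{\left(h \right)}}{m} = \frac{\sqrt{1 - 1250}}{30924721} = \sqrt{-1249} \cdot \frac{1}{30924721} = i \sqrt{1249} \cdot \frac{1}{30924721} = \frac{i \sqrt{1249}}{30924721}$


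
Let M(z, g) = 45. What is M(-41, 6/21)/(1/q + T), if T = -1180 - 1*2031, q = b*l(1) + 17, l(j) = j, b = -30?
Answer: -585/41744 ≈ -0.014014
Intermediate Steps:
q = -13 (q = -30*1 + 17 = -30 + 17 = -13)
T = -3211 (T = -1180 - 2031 = -3211)
M(-41, 6/21)/(1/q + T) = 45/(1/(-13) - 3211) = 45/(-1/13 - 3211) = 45/(-41744/13) = 45*(-13/41744) = -585/41744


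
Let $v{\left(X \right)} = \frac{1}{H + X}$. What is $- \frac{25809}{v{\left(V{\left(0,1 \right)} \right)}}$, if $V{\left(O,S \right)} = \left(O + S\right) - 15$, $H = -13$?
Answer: $696843$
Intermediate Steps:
$V{\left(O,S \right)} = -15 + O + S$
$v{\left(X \right)} = \frac{1}{-13 + X}$
$- \frac{25809}{v{\left(V{\left(0,1 \right)} \right)}} = - \frac{25809}{\frac{1}{-13 + \left(-15 + 0 + 1\right)}} = - \frac{25809}{\frac{1}{-13 - 14}} = - \frac{25809}{\frac{1}{-27}} = - \frac{25809}{- \frac{1}{27}} = \left(-25809\right) \left(-27\right) = 696843$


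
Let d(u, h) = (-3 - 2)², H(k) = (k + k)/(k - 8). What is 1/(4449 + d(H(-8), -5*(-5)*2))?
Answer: 1/4474 ≈ 0.00022351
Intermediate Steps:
H(k) = 2*k/(-8 + k) (H(k) = (2*k)/(-8 + k) = 2*k/(-8 + k))
d(u, h) = 25 (d(u, h) = (-5)² = 25)
1/(4449 + d(H(-8), -5*(-5)*2)) = 1/(4449 + 25) = 1/4474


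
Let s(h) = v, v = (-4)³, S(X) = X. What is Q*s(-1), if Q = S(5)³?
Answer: -8000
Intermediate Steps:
v = -64
Q = 125 (Q = 5³ = 125)
s(h) = -64
Q*s(-1) = 125*(-64) = -8000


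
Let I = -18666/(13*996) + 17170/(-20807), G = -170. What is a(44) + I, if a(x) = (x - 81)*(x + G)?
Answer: 209229037535/44901506 ≈ 4659.7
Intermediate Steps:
a(x) = (-170 + x)*(-81 + x) (a(x) = (x - 81)*(x - 170) = (-81 + x)*(-170 + x) = (-170 + x)*(-81 + x))
I = -101783437/44901506 (I = -18666/12948 + 17170*(-1/20807) = -18666*1/12948 - 17170/20807 = -3111/2158 - 17170/20807 = -101783437/44901506 ≈ -2.2668)
a(44) + I = (13770 + 44**2 - 251*44) - 101783437/44901506 = (13770 + 1936 - 11044) - 101783437/44901506 = 4662 - 101783437/44901506 = 209229037535/44901506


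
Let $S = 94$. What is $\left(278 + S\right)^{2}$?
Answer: $138384$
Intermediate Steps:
$\left(278 + S\right)^{2} = \left(278 + 94\right)^{2} = 372^{2} = 138384$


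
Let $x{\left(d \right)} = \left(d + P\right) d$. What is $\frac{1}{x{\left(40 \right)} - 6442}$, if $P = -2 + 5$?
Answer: $- \frac{1}{4722} \approx -0.00021177$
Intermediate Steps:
$P = 3$
$x{\left(d \right)} = d \left(3 + d\right)$ ($x{\left(d \right)} = \left(d + 3\right) d = \left(3 + d\right) d = d \left(3 + d\right)$)
$\frac{1}{x{\left(40 \right)} - 6442} = \frac{1}{40 \left(3 + 40\right) - 6442} = \frac{1}{40 \cdot 43 - 6442} = \frac{1}{1720 - 6442} = \frac{1}{-4722} = - \frac{1}{4722}$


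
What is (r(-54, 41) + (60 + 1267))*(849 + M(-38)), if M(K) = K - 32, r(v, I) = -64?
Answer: 983877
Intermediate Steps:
M(K) = -32 + K
(r(-54, 41) + (60 + 1267))*(849 + M(-38)) = (-64 + (60 + 1267))*(849 + (-32 - 38)) = (-64 + 1327)*(849 - 70) = 1263*779 = 983877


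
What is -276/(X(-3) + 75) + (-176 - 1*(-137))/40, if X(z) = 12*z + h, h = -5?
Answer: -6183/680 ≈ -9.0927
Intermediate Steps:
X(z) = -5 + 12*z (X(z) = 12*z - 5 = -5 + 12*z)
-276/(X(-3) + 75) + (-176 - 1*(-137))/40 = -276/((-5 + 12*(-3)) + 75) + (-176 - 1*(-137))/40 = -276/((-5 - 36) + 75) + (-176 + 137)*(1/40) = -276/(-41 + 75) - 39*1/40 = -276/34 - 39/40 = -276*1/34 - 39/40 = -138/17 - 39/40 = -6183/680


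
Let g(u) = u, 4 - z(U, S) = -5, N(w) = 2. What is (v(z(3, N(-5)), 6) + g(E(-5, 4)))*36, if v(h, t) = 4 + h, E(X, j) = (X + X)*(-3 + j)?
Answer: 108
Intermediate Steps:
z(U, S) = 9 (z(U, S) = 4 - 1*(-5) = 4 + 5 = 9)
E(X, j) = 2*X*(-3 + j) (E(X, j) = (2*X)*(-3 + j) = 2*X*(-3 + j))
(v(z(3, N(-5)), 6) + g(E(-5, 4)))*36 = ((4 + 9) + 2*(-5)*(-3 + 4))*36 = (13 + 2*(-5)*1)*36 = (13 - 10)*36 = 3*36 = 108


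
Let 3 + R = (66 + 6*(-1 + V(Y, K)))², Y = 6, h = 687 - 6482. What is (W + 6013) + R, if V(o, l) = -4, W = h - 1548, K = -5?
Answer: -37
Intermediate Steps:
h = -5795
W = -7343 (W = -5795 - 1548 = -7343)
R = 1293 (R = -3 + (66 + 6*(-1 - 4))² = -3 + (66 + 6*(-5))² = -3 + (66 - 30)² = -3 + 36² = -3 + 1296 = 1293)
(W + 6013) + R = (-7343 + 6013) + 1293 = -1330 + 1293 = -37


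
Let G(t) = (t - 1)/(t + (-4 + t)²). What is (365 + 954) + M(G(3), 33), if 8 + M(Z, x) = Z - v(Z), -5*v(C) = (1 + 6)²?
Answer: 13213/10 ≈ 1321.3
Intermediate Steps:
v(C) = -49/5 (v(C) = -(1 + 6)²/5 = -⅕*7² = -⅕*49 = -49/5)
G(t) = (-1 + t)/(t + (-4 + t)²)
M(Z, x) = 9/5 + Z (M(Z, x) = -8 + (Z - 1*(-49/5)) = -8 + (Z + 49/5) = -8 + (49/5 + Z) = 9/5 + Z)
(365 + 954) + M(G(3), 33) = (365 + 954) + (9/5 + (-1 + 3)/(3 + (-4 + 3)²)) = 1319 + (9/5 + 2/(3 + (-1)²)) = 1319 + (9/5 + 2/(3 + 1)) = 1319 + (9/5 + 2/4) = 1319 + (9/5 + (¼)*2) = 1319 + (9/5 + ½) = 1319 + 23/10 = 13213/10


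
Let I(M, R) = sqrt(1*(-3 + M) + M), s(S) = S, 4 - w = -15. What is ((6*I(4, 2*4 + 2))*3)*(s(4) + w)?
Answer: 414*sqrt(5) ≈ 925.73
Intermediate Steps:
w = 19 (w = 4 - 1*(-15) = 4 + 15 = 19)
I(M, R) = sqrt(-3 + 2*M) (I(M, R) = sqrt((-3 + M) + M) = sqrt(-3 + 2*M))
((6*I(4, 2*4 + 2))*3)*(s(4) + w) = ((6*sqrt(-3 + 2*4))*3)*(4 + 19) = ((6*sqrt(-3 + 8))*3)*23 = ((6*sqrt(5))*3)*23 = (18*sqrt(5))*23 = 414*sqrt(5)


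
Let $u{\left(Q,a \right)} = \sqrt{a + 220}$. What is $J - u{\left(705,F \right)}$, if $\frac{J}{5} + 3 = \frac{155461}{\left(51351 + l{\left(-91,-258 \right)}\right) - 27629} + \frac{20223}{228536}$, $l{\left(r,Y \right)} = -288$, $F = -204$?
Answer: $\frac{5589783181}{382536616} \approx 14.612$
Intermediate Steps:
$u{\left(Q,a \right)} = \sqrt{220 + a}$
$J = \frac{7119929645}{382536616}$ ($J = -15 + 5 \left(\frac{155461}{\left(51351 - 288\right) - 27629} + \frac{20223}{228536}\right) = -15 + 5 \left(\frac{155461}{51063 - 27629} + 20223 \cdot \frac{1}{228536}\right) = -15 + 5 \left(\frac{155461}{23434} + \frac{2889}{32648}\right) = -15 + 5 \cdot \frac{2571595777}{382536616} = -15 + \frac{12857978885}{382536616} = \frac{7119929645}{382536616} \approx 18.612$)
$J - u{\left(705,F \right)} = \frac{7119929645}{382536616} - \sqrt{220 - 204} = \frac{7119929645}{382536616} - \sqrt{16} = \frac{7119929645}{382536616} - 4 = \frac{5589783181}{382536616}$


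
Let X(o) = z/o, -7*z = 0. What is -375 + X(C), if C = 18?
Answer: -375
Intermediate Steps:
z = 0 (z = -⅐*0 = 0)
X(o) = 0 (X(o) = 0/o = 0)
-375 + X(C) = -375 + 0 = -375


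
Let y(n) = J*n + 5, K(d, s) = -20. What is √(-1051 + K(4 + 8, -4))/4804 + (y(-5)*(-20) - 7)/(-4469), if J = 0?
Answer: 107/4469 + 3*I*√119/4804 ≈ 0.023943 + 0.0068123*I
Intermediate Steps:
y(n) = 5 (y(n) = 0*n + 5 = 0 + 5 = 5)
√(-1051 + K(4 + 8, -4))/4804 + (y(-5)*(-20) - 7)/(-4469) = √(-1051 - 20)/4804 + (5*(-20) - 7)/(-4469) = √(-1071)*(1/4804) + (-100 - 7)*(-1/4469) = (3*I*√119)*(1/4804) - 107*(-1/4469) = 3*I*√119/4804 + 107/4469 = 107/4469 + 3*I*√119/4804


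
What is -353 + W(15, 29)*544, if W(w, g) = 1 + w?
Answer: 8351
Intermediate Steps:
-353 + W(15, 29)*544 = -353 + (1 + 15)*544 = -353 + 16*544 = -353 + 8704 = 8351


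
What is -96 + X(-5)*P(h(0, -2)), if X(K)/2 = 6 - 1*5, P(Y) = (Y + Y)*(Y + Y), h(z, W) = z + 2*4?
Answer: 416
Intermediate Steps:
h(z, W) = 8 + z (h(z, W) = z + 8 = 8 + z)
P(Y) = 4*Y**2 (P(Y) = (2*Y)*(2*Y) = 4*Y**2)
X(K) = 2 (X(K) = 2*(6 - 1*5) = 2*(6 - 5) = 2*1 = 2)
-96 + X(-5)*P(h(0, -2)) = -96 + 2*(4*(8 + 0)**2) = -96 + 2*(4*8**2) = -96 + 2*(4*64) = -96 + 2*256 = -96 + 512 = 416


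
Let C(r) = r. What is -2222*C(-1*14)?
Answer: 31108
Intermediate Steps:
-2222*C(-1*14) = -(-2222)*14 = -2222*(-14) = 31108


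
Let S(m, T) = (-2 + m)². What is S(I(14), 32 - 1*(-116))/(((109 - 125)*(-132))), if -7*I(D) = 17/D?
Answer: 15123/6761216 ≈ 0.0022367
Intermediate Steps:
I(D) = -17/(7*D)
S(I(14), 32 - 1*(-116))/(((109 - 125)*(-132))) = (-2 - 17/7/14)²/(((109 - 125)*(-132))) = (-2 - 17/7*1/14)²/((-16*(-132))) = (-2 - 17/98)²/2112 = (-213/98)²*(1/2112) = (45369/9604)*(1/2112) = 15123/6761216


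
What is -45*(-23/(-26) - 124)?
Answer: 144045/26 ≈ 5540.2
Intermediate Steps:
-45*(-23/(-26) - 124) = -45*(-23*(-1/26) - 124) = -45*(23/26 - 124) = -45*(-3201/26) = 144045/26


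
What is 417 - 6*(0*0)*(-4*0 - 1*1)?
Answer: 417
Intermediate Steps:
417 - 6*(0*0)*(-4*0 - 1*1) = 417 - 6*0*(0 - 1) = 417 - 0*(-1) = 417 - 1*0 = 417 + 0 = 417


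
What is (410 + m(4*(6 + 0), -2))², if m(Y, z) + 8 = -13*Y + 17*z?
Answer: 3136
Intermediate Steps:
m(Y, z) = -8 - 13*Y + 17*z (m(Y, z) = -8 + (-13*Y + 17*z) = -8 - 13*Y + 17*z)
(410 + m(4*(6 + 0), -2))² = (410 + (-8 - 52*(6 + 0) + 17*(-2)))² = (410 + (-8 - 52*6 - 34))² = (410 + (-8 - 13*24 - 34))² = (410 + (-8 - 312 - 34))² = (410 - 354)² = 56² = 3136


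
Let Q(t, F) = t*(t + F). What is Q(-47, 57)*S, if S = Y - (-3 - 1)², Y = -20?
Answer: 16920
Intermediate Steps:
Q(t, F) = t*(F + t)
S = -36 (S = -20 - (-3 - 1)² = -20 - 1*(-4)² = -20 - 1*16 = -20 - 16 = -36)
Q(-47, 57)*S = -47*(57 - 47)*(-36) = -47*10*(-36) = -470*(-36) = 16920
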